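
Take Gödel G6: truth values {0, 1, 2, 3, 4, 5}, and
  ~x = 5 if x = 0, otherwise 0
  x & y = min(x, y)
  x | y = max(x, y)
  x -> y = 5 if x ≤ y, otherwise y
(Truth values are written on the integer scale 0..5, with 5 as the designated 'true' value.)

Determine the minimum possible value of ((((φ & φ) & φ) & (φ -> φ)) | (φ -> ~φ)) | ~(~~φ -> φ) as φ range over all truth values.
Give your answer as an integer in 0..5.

1

Take φ = 1:
φ & φ = 1 & 1 = 1
(φ & φ) & φ = 1 & 1 = 1
φ -> φ = 1 -> 1 = 5
((φ & φ) & φ) & (φ -> φ) = 1 & 5 = 1
~φ = ~1 = 0
φ -> ~φ = 1 -> 0 = 0
(((φ & φ) & φ) & (φ -> φ)) | (φ -> ~φ) = 1 | 0 = 1
~φ = ~1 = 0
~~φ = ~0 = 5
~~φ -> φ = 5 -> 1 = 1
~(~~φ -> φ) = ~1 = 0
((((φ & φ) & φ) & (φ -> φ)) | (φ -> ~φ)) | ~(~~φ -> φ) = 1 | 0 = 1
No assignment yields a value below 1, so this is the minimum.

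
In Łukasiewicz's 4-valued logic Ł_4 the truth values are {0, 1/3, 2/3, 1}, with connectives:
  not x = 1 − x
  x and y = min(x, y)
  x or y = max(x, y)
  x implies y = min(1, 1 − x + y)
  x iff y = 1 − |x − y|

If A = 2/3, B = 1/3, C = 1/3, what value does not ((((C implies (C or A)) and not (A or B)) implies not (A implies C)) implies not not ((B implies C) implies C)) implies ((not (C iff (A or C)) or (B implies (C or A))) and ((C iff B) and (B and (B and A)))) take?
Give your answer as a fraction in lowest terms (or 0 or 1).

2/3

C or A = 1/3 or 2/3 = 2/3
C implies (C or A) = 1/3 implies 2/3 = 1
A or B = 2/3 or 1/3 = 2/3
not (A or B) = not 2/3 = 1/3
(C implies (C or A)) and not (A or B) = 1 and 1/3 = 1/3
A implies C = 2/3 implies 1/3 = 2/3
not (A implies C) = not 2/3 = 1/3
((C implies (C or A)) and not (A or B)) implies not (A implies C) = 1/3 implies 1/3 = 1
B implies C = 1/3 implies 1/3 = 1
(B implies C) implies C = 1 implies 1/3 = 1/3
not ((B implies C) implies C) = not 1/3 = 2/3
not not ((B implies C) implies C) = not 2/3 = 1/3
(((C implies (C or A)) and not (A or B)) implies not (A implies C)) implies not not ((B implies C) implies C) = 1 implies 1/3 = 1/3
not ((((C implies (C or A)) and not (A or B)) implies not (A implies C)) implies not not ((B implies C) implies C)) = not 1/3 = 2/3
A or C = 2/3 or 1/3 = 2/3
C iff (A or C) = 1/3 iff 2/3 = 2/3
not (C iff (A or C)) = not 2/3 = 1/3
C or A = 1/3 or 2/3 = 2/3
B implies (C or A) = 1/3 implies 2/3 = 1
not (C iff (A or C)) or (B implies (C or A)) = 1/3 or 1 = 1
C iff B = 1/3 iff 1/3 = 1
B and A = 1/3 and 2/3 = 1/3
B and (B and A) = 1/3 and 1/3 = 1/3
(C iff B) and (B and (B and A)) = 1 and 1/3 = 1/3
(not (C iff (A or C)) or (B implies (C or A))) and ((C iff B) and (B and (B and A))) = 1 and 1/3 = 1/3
not ((((C implies (C or A)) and not (A or B)) implies not (A implies C)) implies not not ((B implies C) implies C)) implies ((not (C iff (A or C)) or (B implies (C or A))) and ((C iff B) and (B and (B and A)))) = 2/3 implies 1/3 = 2/3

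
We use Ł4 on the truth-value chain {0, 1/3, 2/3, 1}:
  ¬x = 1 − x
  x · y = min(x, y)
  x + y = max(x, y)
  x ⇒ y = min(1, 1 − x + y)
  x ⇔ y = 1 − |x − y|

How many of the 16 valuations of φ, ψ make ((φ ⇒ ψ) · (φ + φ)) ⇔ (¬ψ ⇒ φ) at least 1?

φ = 0, ψ = 0 ↦ 1  ≥
φ = 0, ψ = 1/3 ↦ 2/3  <
φ = 0, ψ = 2/3 ↦ 1/3  <
φ = 0, ψ = 1 ↦ 0  <
φ = 1/3, ψ = 0 ↦ 1  ≥
φ = 1/3, ψ = 1/3 ↦ 2/3  <
φ = 1/3, ψ = 2/3 ↦ 1/3  <
φ = 1/3, ψ = 1 ↦ 1/3  <
φ = 2/3, ψ = 0 ↦ 2/3  <
φ = 2/3, ψ = 1/3 ↦ 2/3  <
φ = 2/3, ψ = 2/3 ↦ 2/3  <
φ = 2/3, ψ = 1 ↦ 2/3  <
φ = 1, ψ = 0 ↦ 0  <
φ = 1, ψ = 1/3 ↦ 1/3  <
φ = 1, ψ = 2/3 ↦ 2/3  <
φ = 1, ψ = 1 ↦ 1  ≥
So 3 of the 16 assignments meet the threshold.

3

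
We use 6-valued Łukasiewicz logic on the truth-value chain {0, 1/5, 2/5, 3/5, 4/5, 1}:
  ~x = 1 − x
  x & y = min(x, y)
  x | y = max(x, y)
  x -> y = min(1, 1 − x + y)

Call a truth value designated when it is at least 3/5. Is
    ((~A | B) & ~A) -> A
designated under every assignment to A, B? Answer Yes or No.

No

Counterexample: take A = 0, B = 0.
~A = ~0 = 1
~A | B = 1 | 0 = 1
~A = ~0 = 1
(~A | B) & ~A = 1 & 1 = 1
((~A | B) & ~A) -> A = 1 -> 0 = 0
This gives 0, which is below 3/5.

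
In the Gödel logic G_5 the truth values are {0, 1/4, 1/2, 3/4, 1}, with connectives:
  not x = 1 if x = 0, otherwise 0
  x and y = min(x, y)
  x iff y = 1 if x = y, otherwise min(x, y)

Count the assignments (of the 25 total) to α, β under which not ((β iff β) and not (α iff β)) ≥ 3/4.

value 1: 17 assignments (counts)
value 0: 8 assignments
So 17 of the 25 assignments meet the threshold.

17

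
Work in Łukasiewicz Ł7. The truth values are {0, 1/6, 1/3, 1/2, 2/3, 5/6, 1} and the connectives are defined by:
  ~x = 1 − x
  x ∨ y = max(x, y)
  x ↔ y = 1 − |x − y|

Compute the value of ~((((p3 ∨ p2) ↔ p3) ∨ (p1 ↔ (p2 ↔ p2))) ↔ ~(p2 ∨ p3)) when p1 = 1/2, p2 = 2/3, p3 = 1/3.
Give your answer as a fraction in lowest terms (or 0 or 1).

1/3

p3 ∨ p2 = 1/3 ∨ 2/3 = 2/3
(p3 ∨ p2) ↔ p3 = 2/3 ↔ 1/3 = 2/3
p2 ↔ p2 = 2/3 ↔ 2/3 = 1
p1 ↔ (p2 ↔ p2) = 1/2 ↔ 1 = 1/2
((p3 ∨ p2) ↔ p3) ∨ (p1 ↔ (p2 ↔ p2)) = 2/3 ∨ 1/2 = 2/3
p2 ∨ p3 = 2/3 ∨ 1/3 = 2/3
~(p2 ∨ p3) = ~2/3 = 1/3
(((p3 ∨ p2) ↔ p3) ∨ (p1 ↔ (p2 ↔ p2))) ↔ ~(p2 ∨ p3) = 2/3 ↔ 1/3 = 2/3
~((((p3 ∨ p2) ↔ p3) ∨ (p1 ↔ (p2 ↔ p2))) ↔ ~(p2 ∨ p3)) = ~2/3 = 1/3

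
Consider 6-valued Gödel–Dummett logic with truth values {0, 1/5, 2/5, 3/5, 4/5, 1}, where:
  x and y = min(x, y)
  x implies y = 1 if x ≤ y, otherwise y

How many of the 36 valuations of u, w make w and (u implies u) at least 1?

6

value 1: 6 assignments (counts)
value 4/5: 6 assignments
value 3/5: 6 assignments
value 2/5: 6 assignments
value 1/5: 6 assignments
value 0: 6 assignments
So 6 of the 36 assignments meet the threshold.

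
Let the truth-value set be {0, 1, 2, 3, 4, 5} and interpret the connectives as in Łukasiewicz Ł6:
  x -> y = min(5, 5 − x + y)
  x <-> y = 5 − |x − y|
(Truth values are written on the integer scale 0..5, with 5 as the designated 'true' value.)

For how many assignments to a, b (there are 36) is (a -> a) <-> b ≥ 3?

18

value 5: 6 assignments (counts)
value 4: 6 assignments (counts)
value 3: 6 assignments (counts)
value 2: 6 assignments
value 1: 6 assignments
value 0: 6 assignments
So 18 of the 36 assignments meet the threshold.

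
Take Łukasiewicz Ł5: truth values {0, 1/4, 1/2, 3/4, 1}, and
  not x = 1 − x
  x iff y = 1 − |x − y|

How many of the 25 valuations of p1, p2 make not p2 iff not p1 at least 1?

5

value 1: 5 assignments (counts)
value 3/4: 8 assignments
value 1/2: 6 assignments
value 1/4: 4 assignments
value 0: 2 assignments
So 5 of the 25 assignments meet the threshold.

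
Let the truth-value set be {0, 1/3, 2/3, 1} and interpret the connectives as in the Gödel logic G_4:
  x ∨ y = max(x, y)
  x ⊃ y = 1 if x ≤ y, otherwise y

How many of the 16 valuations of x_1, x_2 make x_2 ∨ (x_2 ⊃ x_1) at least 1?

x_1 = 0, x_2 = 0 ↦ 1  ≥
x_1 = 0, x_2 = 1/3 ↦ 1/3  <
x_1 = 0, x_2 = 2/3 ↦ 2/3  <
x_1 = 0, x_2 = 1 ↦ 1  ≥
x_1 = 1/3, x_2 = 0 ↦ 1  ≥
x_1 = 1/3, x_2 = 1/3 ↦ 1  ≥
x_1 = 1/3, x_2 = 2/3 ↦ 2/3  <
x_1 = 1/3, x_2 = 1 ↦ 1  ≥
x_1 = 2/3, x_2 = 0 ↦ 1  ≥
x_1 = 2/3, x_2 = 1/3 ↦ 1  ≥
x_1 = 2/3, x_2 = 2/3 ↦ 1  ≥
x_1 = 2/3, x_2 = 1 ↦ 1  ≥
x_1 = 1, x_2 = 0 ↦ 1  ≥
x_1 = 1, x_2 = 1/3 ↦ 1  ≥
x_1 = 1, x_2 = 2/3 ↦ 1  ≥
x_1 = 1, x_2 = 1 ↦ 1  ≥
So 13 of the 16 assignments meet the threshold.

13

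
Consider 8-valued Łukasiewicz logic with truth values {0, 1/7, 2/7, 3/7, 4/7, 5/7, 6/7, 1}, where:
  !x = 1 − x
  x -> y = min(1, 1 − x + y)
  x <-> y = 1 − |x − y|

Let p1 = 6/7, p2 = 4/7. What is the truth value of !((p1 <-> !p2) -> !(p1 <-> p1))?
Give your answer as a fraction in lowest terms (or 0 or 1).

!p2 = !4/7 = 3/7
p1 <-> !p2 = 6/7 <-> 3/7 = 4/7
p1 <-> p1 = 6/7 <-> 6/7 = 1
!(p1 <-> p1) = !1 = 0
(p1 <-> !p2) -> !(p1 <-> p1) = 4/7 -> 0 = 3/7
!((p1 <-> !p2) -> !(p1 <-> p1)) = !3/7 = 4/7

4/7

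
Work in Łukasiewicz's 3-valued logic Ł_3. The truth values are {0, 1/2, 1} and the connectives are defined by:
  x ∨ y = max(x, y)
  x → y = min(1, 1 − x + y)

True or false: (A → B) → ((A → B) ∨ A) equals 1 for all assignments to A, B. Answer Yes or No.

A = 0, B = 0 ↦ 1
A = 0, B = 1/2 ↦ 1
A = 0, B = 1 ↦ 1
A = 1/2, B = 0 ↦ 1
A = 1/2, B = 1/2 ↦ 1
A = 1/2, B = 1 ↦ 1
A = 1, B = 0 ↦ 1
A = 1, B = 1/2 ↦ 1
A = 1, B = 1 ↦ 1
Every assignment gives a value ≥ 1.

Yes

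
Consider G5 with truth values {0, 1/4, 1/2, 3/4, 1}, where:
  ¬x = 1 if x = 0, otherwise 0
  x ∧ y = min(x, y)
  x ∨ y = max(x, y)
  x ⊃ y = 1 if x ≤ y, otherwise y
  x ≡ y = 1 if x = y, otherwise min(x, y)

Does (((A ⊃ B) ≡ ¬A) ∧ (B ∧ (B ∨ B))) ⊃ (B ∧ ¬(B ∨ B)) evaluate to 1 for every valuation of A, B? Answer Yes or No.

Counterexample: take A = 0, B = 1/4.
A ⊃ B = 0 ⊃ 1/4 = 1
¬A = ¬0 = 1
(A ⊃ B) ≡ ¬A = 1 ≡ 1 = 1
B ∨ B = 1/4 ∨ 1/4 = 1/4
B ∧ (B ∨ B) = 1/4 ∧ 1/4 = 1/4
((A ⊃ B) ≡ ¬A) ∧ (B ∧ (B ∨ B)) = 1 ∧ 1/4 = 1/4
B ∨ B = 1/4 ∨ 1/4 = 1/4
¬(B ∨ B) = ¬1/4 = 0
B ∧ ¬(B ∨ B) = 1/4 ∧ 0 = 0
(((A ⊃ B) ≡ ¬A) ∧ (B ∧ (B ∨ B))) ⊃ (B ∧ ¬(B ∨ B)) = 1/4 ⊃ 0 = 0
This gives 0 ≠ 1.

No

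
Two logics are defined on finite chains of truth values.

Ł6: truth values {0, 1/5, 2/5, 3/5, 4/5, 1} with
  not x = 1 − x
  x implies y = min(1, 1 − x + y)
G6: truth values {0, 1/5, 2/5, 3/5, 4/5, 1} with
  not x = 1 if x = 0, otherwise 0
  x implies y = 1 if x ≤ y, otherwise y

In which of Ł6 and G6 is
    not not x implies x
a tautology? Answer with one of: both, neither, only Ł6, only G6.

only Ł6

In Ł6: every assignment gives 1 — tautology.
In G6: at x = 1/5 the value is 1/5 — not a tautology.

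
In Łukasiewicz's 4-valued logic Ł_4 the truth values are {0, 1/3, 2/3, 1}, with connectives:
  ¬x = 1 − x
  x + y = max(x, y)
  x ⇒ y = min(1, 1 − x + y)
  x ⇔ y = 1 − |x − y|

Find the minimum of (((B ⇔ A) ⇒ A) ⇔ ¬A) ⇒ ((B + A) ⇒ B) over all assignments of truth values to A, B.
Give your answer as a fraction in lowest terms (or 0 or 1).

2/3

Take A = 1/3, B = 0:
B ⇔ A = 0 ⇔ 1/3 = 2/3
(B ⇔ A) ⇒ A = 2/3 ⇒ 1/3 = 2/3
¬A = ¬1/3 = 2/3
((B ⇔ A) ⇒ A) ⇔ ¬A = 2/3 ⇔ 2/3 = 1
B + A = 0 + 1/3 = 1/3
(B + A) ⇒ B = 1/3 ⇒ 0 = 2/3
(((B ⇔ A) ⇒ A) ⇔ ¬A) ⇒ ((B + A) ⇒ B) = 1 ⇒ 2/3 = 2/3
No assignment yields a value below 2/3, so this is the minimum.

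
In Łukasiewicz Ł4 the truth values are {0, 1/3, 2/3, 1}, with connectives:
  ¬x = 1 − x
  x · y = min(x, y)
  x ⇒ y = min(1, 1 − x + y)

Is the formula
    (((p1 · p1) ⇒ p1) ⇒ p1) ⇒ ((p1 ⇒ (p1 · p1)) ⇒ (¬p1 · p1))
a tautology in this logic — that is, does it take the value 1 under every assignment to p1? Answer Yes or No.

No

Counterexample: take p1 = 2/3.
p1 · p1 = 2/3 · 2/3 = 2/3
(p1 · p1) ⇒ p1 = 2/3 ⇒ 2/3 = 1
((p1 · p1) ⇒ p1) ⇒ p1 = 1 ⇒ 2/3 = 2/3
p1 · p1 = 2/3 · 2/3 = 2/3
p1 ⇒ (p1 · p1) = 2/3 ⇒ 2/3 = 1
¬p1 = ¬2/3 = 1/3
¬p1 · p1 = 1/3 · 2/3 = 1/3
(p1 ⇒ (p1 · p1)) ⇒ (¬p1 · p1) = 1 ⇒ 1/3 = 1/3
(((p1 · p1) ⇒ p1) ⇒ p1) ⇒ ((p1 ⇒ (p1 · p1)) ⇒ (¬p1 · p1)) = 2/3 ⇒ 1/3 = 2/3
This gives 2/3 ≠ 1.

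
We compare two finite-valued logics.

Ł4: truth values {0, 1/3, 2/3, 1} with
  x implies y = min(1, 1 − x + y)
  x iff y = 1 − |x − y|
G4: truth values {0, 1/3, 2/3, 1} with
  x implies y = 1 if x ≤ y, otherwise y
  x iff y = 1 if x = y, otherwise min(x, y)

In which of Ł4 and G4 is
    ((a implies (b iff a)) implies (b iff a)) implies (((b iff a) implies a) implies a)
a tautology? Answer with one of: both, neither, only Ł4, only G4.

In Ł4: every assignment gives 1 — tautology.
In G4: at a = 1/3, b = 0 the value is 1/3 — not a tautology.

only Ł4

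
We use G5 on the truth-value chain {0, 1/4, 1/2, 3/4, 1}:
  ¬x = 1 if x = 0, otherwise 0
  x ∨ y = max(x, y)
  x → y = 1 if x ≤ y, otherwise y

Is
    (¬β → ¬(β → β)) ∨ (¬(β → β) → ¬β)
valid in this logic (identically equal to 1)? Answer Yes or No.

β = 0 ↦ 1
β = 1/4 ↦ 1
β = 1/2 ↦ 1
β = 3/4 ↦ 1
β = 1 ↦ 1
Every assignment gives a value ≥ 1.

Yes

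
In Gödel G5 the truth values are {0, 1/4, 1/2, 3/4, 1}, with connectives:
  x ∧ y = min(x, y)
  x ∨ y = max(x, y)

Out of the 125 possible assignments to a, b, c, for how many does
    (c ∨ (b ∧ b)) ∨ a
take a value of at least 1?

61

value 1: 61 assignments (counts)
value 3/4: 37 assignments
value 1/2: 19 assignments
value 1/4: 7 assignments
value 0: 1 assignment
So 61 of the 125 assignments meet the threshold.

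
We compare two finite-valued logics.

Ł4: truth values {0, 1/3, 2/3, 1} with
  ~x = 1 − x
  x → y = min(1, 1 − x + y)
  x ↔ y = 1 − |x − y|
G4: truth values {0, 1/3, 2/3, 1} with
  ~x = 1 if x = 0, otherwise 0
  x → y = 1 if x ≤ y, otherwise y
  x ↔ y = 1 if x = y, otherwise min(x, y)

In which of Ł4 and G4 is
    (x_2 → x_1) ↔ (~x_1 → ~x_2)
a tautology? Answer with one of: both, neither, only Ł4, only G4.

In Ł4: every assignment gives 1 — tautology.
In G4: at x_1 = 1/3, x_2 = 2/3 the value is 1/3 — not a tautology.

only Ł4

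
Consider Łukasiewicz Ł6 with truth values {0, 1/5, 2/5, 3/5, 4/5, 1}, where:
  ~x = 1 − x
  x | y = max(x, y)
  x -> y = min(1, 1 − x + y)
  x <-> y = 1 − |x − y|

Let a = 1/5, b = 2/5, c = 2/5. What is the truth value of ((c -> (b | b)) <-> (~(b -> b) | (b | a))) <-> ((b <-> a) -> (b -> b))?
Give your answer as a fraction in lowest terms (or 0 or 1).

2/5

b | b = 2/5 | 2/5 = 2/5
c -> (b | b) = 2/5 -> 2/5 = 1
b -> b = 2/5 -> 2/5 = 1
~(b -> b) = ~1 = 0
b | a = 2/5 | 1/5 = 2/5
~(b -> b) | (b | a) = 0 | 2/5 = 2/5
(c -> (b | b)) <-> (~(b -> b) | (b | a)) = 1 <-> 2/5 = 2/5
b <-> a = 2/5 <-> 1/5 = 4/5
b -> b = 2/5 -> 2/5 = 1
(b <-> a) -> (b -> b) = 4/5 -> 1 = 1
((c -> (b | b)) <-> (~(b -> b) | (b | a))) <-> ((b <-> a) -> (b -> b)) = 2/5 <-> 1 = 2/5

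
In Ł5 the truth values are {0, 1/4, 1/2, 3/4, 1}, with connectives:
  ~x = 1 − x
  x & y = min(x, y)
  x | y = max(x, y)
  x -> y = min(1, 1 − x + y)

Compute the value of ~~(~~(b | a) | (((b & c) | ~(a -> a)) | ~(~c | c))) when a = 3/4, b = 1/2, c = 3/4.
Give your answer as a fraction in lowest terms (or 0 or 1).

b | a = 1/2 | 3/4 = 3/4
~(b | a) = ~3/4 = 1/4
~~(b | a) = ~1/4 = 3/4
b & c = 1/2 & 3/4 = 1/2
a -> a = 3/4 -> 3/4 = 1
~(a -> a) = ~1 = 0
(b & c) | ~(a -> a) = 1/2 | 0 = 1/2
~c = ~3/4 = 1/4
~c | c = 1/4 | 3/4 = 3/4
~(~c | c) = ~3/4 = 1/4
((b & c) | ~(a -> a)) | ~(~c | c) = 1/2 | 1/4 = 1/2
~~(b | a) | (((b & c) | ~(a -> a)) | ~(~c | c)) = 3/4 | 1/2 = 3/4
~(~~(b | a) | (((b & c) | ~(a -> a)) | ~(~c | c))) = ~3/4 = 1/4
~~(~~(b | a) | (((b & c) | ~(a -> a)) | ~(~c | c))) = ~1/4 = 3/4

3/4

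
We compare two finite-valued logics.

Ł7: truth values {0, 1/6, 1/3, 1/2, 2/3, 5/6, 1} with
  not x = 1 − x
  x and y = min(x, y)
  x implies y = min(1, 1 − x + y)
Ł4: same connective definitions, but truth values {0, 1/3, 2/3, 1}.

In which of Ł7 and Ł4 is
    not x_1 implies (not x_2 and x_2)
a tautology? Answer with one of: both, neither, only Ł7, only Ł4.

In Ł7: at x_1 = 0, x_2 = 0 the value is 0 — not a tautology.
In Ł4: at x_1 = 0, x_2 = 0 the value is 0 — not a tautology.

neither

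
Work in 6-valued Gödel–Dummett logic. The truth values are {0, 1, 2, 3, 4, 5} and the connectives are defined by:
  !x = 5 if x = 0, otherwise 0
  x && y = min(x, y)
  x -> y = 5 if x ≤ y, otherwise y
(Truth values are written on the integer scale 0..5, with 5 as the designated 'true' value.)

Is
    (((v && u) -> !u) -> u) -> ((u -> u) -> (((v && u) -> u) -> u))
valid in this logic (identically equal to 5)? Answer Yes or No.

Counterexample: take u = 1, v = 1.
v && u = 1 && 1 = 1
!u = !1 = 0
(v && u) -> !u = 1 -> 0 = 0
((v && u) -> !u) -> u = 0 -> 1 = 5
u -> u = 1 -> 1 = 5
v && u = 1 && 1 = 1
(v && u) -> u = 1 -> 1 = 5
((v && u) -> u) -> u = 5 -> 1 = 1
(u -> u) -> (((v && u) -> u) -> u) = 5 -> 1 = 1
(((v && u) -> !u) -> u) -> ((u -> u) -> (((v && u) -> u) -> u)) = 5 -> 1 = 1
This gives 1 ≠ 5.

No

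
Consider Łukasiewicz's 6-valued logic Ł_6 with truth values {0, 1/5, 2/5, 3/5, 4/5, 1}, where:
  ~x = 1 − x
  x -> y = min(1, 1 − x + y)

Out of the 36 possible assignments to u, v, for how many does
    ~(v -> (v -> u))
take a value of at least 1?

value 1: 1 assignment (counts)
value 4/5: 1 assignment
value 3/5: 2 assignments
value 2/5: 2 assignments
value 1/5: 3 assignments
value 0: 27 assignments
So 1 of the 36 assignments meets the threshold.

1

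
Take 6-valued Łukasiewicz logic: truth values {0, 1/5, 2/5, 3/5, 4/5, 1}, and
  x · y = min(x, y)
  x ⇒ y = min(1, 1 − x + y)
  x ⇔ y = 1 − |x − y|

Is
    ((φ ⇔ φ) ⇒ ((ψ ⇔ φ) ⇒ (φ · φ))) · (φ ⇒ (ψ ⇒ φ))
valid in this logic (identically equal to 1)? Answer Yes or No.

Counterexample: take φ = 0, ψ = 0.
φ ⇔ φ = 0 ⇔ 0 = 1
ψ ⇔ φ = 0 ⇔ 0 = 1
φ · φ = 0 · 0 = 0
(ψ ⇔ φ) ⇒ (φ · φ) = 1 ⇒ 0 = 0
(φ ⇔ φ) ⇒ ((ψ ⇔ φ) ⇒ (φ · φ)) = 1 ⇒ 0 = 0
ψ ⇒ φ = 0 ⇒ 0 = 1
φ ⇒ (ψ ⇒ φ) = 0 ⇒ 1 = 1
((φ ⇔ φ) ⇒ ((ψ ⇔ φ) ⇒ (φ · φ))) · (φ ⇒ (ψ ⇒ φ)) = 0 · 1 = 0
This gives 0 ≠ 1.

No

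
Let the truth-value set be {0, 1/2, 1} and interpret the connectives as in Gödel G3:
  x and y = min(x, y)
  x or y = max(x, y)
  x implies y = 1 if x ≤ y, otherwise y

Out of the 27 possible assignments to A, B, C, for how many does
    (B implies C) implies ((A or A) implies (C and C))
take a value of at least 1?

23

value 1: 23 assignments (counts)
value 1/2: 2 assignments
value 0: 2 assignments
So 23 of the 27 assignments meet the threshold.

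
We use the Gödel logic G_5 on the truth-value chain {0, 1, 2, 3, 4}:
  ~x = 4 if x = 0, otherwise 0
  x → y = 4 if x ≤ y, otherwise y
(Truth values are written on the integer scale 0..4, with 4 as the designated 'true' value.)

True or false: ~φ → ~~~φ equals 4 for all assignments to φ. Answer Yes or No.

φ = 0 ↦ 4
φ = 1 ↦ 4
φ = 2 ↦ 4
φ = 3 ↦ 4
φ = 4 ↦ 4
Every assignment gives a value ≥ 4.

Yes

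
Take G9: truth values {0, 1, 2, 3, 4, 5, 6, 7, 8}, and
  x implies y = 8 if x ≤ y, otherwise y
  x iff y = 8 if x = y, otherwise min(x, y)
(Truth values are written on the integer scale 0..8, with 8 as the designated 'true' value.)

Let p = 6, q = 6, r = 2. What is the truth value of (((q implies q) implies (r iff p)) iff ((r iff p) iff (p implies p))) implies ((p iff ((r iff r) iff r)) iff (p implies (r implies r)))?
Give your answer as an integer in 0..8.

2

q implies q = 6 implies 6 = 8
r iff p = 2 iff 6 = 2
(q implies q) implies (r iff p) = 8 implies 2 = 2
r iff p = 2 iff 6 = 2
p implies p = 6 implies 6 = 8
(r iff p) iff (p implies p) = 2 iff 8 = 2
((q implies q) implies (r iff p)) iff ((r iff p) iff (p implies p)) = 2 iff 2 = 8
r iff r = 2 iff 2 = 8
(r iff r) iff r = 8 iff 2 = 2
p iff ((r iff r) iff r) = 6 iff 2 = 2
r implies r = 2 implies 2 = 8
p implies (r implies r) = 6 implies 8 = 8
(p iff ((r iff r) iff r)) iff (p implies (r implies r)) = 2 iff 8 = 2
(((q implies q) implies (r iff p)) iff ((r iff p) iff (p implies p))) implies ((p iff ((r iff r) iff r)) iff (p implies (r implies r))) = 8 implies 2 = 2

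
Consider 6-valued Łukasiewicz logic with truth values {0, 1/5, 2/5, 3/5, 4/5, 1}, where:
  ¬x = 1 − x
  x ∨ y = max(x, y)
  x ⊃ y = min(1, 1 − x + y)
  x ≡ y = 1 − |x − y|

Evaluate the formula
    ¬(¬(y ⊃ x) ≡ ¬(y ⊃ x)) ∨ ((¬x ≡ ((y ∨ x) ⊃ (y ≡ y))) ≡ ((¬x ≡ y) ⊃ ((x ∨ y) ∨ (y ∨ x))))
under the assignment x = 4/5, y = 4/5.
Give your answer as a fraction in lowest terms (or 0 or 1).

1/5

y ⊃ x = 4/5 ⊃ 4/5 = 1
¬(y ⊃ x) = ¬1 = 0
y ⊃ x = 4/5 ⊃ 4/5 = 1
¬(y ⊃ x) = ¬1 = 0
¬(y ⊃ x) ≡ ¬(y ⊃ x) = 0 ≡ 0 = 1
¬(¬(y ⊃ x) ≡ ¬(y ⊃ x)) = ¬1 = 0
¬x = ¬4/5 = 1/5
y ∨ x = 4/5 ∨ 4/5 = 4/5
y ≡ y = 4/5 ≡ 4/5 = 1
(y ∨ x) ⊃ (y ≡ y) = 4/5 ⊃ 1 = 1
¬x ≡ ((y ∨ x) ⊃ (y ≡ y)) = 1/5 ≡ 1 = 1/5
¬x = ¬4/5 = 1/5
¬x ≡ y = 1/5 ≡ 4/5 = 2/5
x ∨ y = 4/5 ∨ 4/5 = 4/5
y ∨ x = 4/5 ∨ 4/5 = 4/5
(x ∨ y) ∨ (y ∨ x) = 4/5 ∨ 4/5 = 4/5
(¬x ≡ y) ⊃ ((x ∨ y) ∨ (y ∨ x)) = 2/5 ⊃ 4/5 = 1
(¬x ≡ ((y ∨ x) ⊃ (y ≡ y))) ≡ ((¬x ≡ y) ⊃ ((x ∨ y) ∨ (y ∨ x))) = 1/5 ≡ 1 = 1/5
¬(¬(y ⊃ x) ≡ ¬(y ⊃ x)) ∨ ((¬x ≡ ((y ∨ x) ⊃ (y ≡ y))) ≡ ((¬x ≡ y) ⊃ ((x ∨ y) ∨ (y ∨ x)))) = 0 ∨ 1/5 = 1/5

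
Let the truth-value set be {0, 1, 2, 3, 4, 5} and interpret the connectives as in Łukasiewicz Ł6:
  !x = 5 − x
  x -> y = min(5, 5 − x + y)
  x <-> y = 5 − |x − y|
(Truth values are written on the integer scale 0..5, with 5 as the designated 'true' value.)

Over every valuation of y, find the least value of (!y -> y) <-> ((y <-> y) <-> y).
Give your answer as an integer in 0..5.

Take y = 2:
!y = !2 = 3
!y -> y = 3 -> 2 = 4
y <-> y = 2 <-> 2 = 5
(y <-> y) <-> y = 5 <-> 2 = 2
(!y -> y) <-> ((y <-> y) <-> y) = 4 <-> 2 = 3
No assignment yields a value below 3, so this is the minimum.

3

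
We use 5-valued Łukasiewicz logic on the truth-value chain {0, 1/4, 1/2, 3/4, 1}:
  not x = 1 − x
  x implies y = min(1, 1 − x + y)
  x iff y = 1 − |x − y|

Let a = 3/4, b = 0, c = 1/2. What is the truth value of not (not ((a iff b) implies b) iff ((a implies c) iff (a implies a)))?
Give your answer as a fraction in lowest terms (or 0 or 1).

1/2

a iff b = 3/4 iff 0 = 1/4
(a iff b) implies b = 1/4 implies 0 = 3/4
not ((a iff b) implies b) = not 3/4 = 1/4
a implies c = 3/4 implies 1/2 = 3/4
a implies a = 3/4 implies 3/4 = 1
(a implies c) iff (a implies a) = 3/4 iff 1 = 3/4
not ((a iff b) implies b) iff ((a implies c) iff (a implies a)) = 1/4 iff 3/4 = 1/2
not (not ((a iff b) implies b) iff ((a implies c) iff (a implies a))) = not 1/2 = 1/2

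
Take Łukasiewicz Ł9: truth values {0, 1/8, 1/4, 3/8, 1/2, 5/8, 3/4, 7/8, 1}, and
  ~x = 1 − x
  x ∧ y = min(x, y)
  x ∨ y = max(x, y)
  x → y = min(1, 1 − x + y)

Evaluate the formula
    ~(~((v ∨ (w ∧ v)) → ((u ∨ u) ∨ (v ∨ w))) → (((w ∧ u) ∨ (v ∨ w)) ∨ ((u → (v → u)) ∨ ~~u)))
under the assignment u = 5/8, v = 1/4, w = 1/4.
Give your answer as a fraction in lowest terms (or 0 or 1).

w ∧ v = 1/4 ∧ 1/4 = 1/4
v ∨ (w ∧ v) = 1/4 ∨ 1/4 = 1/4
u ∨ u = 5/8 ∨ 5/8 = 5/8
v ∨ w = 1/4 ∨ 1/4 = 1/4
(u ∨ u) ∨ (v ∨ w) = 5/8 ∨ 1/4 = 5/8
(v ∨ (w ∧ v)) → ((u ∨ u) ∨ (v ∨ w)) = 1/4 → 5/8 = 1
~((v ∨ (w ∧ v)) → ((u ∨ u) ∨ (v ∨ w))) = ~1 = 0
w ∧ u = 1/4 ∧ 5/8 = 1/4
v ∨ w = 1/4 ∨ 1/4 = 1/4
(w ∧ u) ∨ (v ∨ w) = 1/4 ∨ 1/4 = 1/4
v → u = 1/4 → 5/8 = 1
u → (v → u) = 5/8 → 1 = 1
~u = ~5/8 = 3/8
~~u = ~3/8 = 5/8
(u → (v → u)) ∨ ~~u = 1 ∨ 5/8 = 1
((w ∧ u) ∨ (v ∨ w)) ∨ ((u → (v → u)) ∨ ~~u) = 1/4 ∨ 1 = 1
~((v ∨ (w ∧ v)) → ((u ∨ u) ∨ (v ∨ w))) → (((w ∧ u) ∨ (v ∨ w)) ∨ ((u → (v → u)) ∨ ~~u)) = 0 → 1 = 1
~(~((v ∨ (w ∧ v)) → ((u ∨ u) ∨ (v ∨ w))) → (((w ∧ u) ∨ (v ∨ w)) ∨ ((u → (v → u)) ∨ ~~u))) = ~1 = 0

0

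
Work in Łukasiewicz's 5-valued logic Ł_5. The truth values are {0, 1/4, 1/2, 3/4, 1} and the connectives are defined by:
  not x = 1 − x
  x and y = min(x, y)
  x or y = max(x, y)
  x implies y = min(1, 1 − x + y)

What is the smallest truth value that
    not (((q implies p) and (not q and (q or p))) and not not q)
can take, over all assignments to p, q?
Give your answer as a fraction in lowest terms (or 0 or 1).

1/2

Take p = 0, q = 1/2:
q implies p = 1/2 implies 0 = 1/2
not q = not 1/2 = 1/2
q or p = 1/2 or 0 = 1/2
not q and (q or p) = 1/2 and 1/2 = 1/2
(q implies p) and (not q and (q or p)) = 1/2 and 1/2 = 1/2
not q = not 1/2 = 1/2
not not q = not 1/2 = 1/2
((q implies p) and (not q and (q or p))) and not not q = 1/2 and 1/2 = 1/2
not (((q implies p) and (not q and (q or p))) and not not q) = not 1/2 = 1/2
No assignment yields a value below 1/2, so this is the minimum.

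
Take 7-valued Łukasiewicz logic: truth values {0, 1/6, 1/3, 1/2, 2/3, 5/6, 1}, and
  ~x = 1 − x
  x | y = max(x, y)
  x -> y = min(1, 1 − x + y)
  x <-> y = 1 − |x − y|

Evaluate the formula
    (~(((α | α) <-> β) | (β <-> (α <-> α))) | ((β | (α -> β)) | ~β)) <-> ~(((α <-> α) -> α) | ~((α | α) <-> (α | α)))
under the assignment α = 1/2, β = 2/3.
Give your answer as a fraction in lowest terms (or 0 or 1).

α | α = 1/2 | 1/2 = 1/2
(α | α) <-> β = 1/2 <-> 2/3 = 5/6
α <-> α = 1/2 <-> 1/2 = 1
β <-> (α <-> α) = 2/3 <-> 1 = 2/3
((α | α) <-> β) | (β <-> (α <-> α)) = 5/6 | 2/3 = 5/6
~(((α | α) <-> β) | (β <-> (α <-> α))) = ~5/6 = 1/6
α -> β = 1/2 -> 2/3 = 1
β | (α -> β) = 2/3 | 1 = 1
~β = ~2/3 = 1/3
(β | (α -> β)) | ~β = 1 | 1/3 = 1
~(((α | α) <-> β) | (β <-> (α <-> α))) | ((β | (α -> β)) | ~β) = 1/6 | 1 = 1
α <-> α = 1/2 <-> 1/2 = 1
(α <-> α) -> α = 1 -> 1/2 = 1/2
α | α = 1/2 | 1/2 = 1/2
α | α = 1/2 | 1/2 = 1/2
(α | α) <-> (α | α) = 1/2 <-> 1/2 = 1
~((α | α) <-> (α | α)) = ~1 = 0
((α <-> α) -> α) | ~((α | α) <-> (α | α)) = 1/2 | 0 = 1/2
~(((α <-> α) -> α) | ~((α | α) <-> (α | α))) = ~1/2 = 1/2
(~(((α | α) <-> β) | (β <-> (α <-> α))) | ((β | (α -> β)) | ~β)) <-> ~(((α <-> α) -> α) | ~((α | α) <-> (α | α))) = 1 <-> 1/2 = 1/2

1/2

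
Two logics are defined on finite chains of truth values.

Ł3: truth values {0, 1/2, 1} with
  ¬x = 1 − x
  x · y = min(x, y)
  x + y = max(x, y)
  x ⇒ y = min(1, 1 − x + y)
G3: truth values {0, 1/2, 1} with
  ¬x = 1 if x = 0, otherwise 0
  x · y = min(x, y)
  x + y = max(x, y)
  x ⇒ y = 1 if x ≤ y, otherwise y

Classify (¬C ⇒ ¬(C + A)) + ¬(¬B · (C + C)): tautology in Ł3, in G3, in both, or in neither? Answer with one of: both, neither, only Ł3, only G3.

In Ł3: at A = 1, B = 0, C = 1/2 the value is 1/2 — not a tautology.
In G3: every assignment gives 1 — tautology.

only G3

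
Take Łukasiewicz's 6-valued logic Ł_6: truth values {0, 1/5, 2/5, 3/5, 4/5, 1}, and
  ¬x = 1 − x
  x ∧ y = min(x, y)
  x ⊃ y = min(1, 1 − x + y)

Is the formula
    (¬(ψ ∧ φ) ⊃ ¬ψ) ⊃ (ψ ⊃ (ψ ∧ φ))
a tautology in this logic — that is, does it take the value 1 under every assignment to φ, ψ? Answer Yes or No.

At φ = 3/5, ψ = 1/5, for instance:
ψ ∧ φ = 1/5 ∧ 3/5 = 1/5
¬(ψ ∧ φ) = ¬1/5 = 4/5
¬ψ = ¬1/5 = 4/5
¬(ψ ∧ φ) ⊃ ¬ψ = 4/5 ⊃ 4/5 = 1
ψ ⊃ (ψ ∧ φ) = 1/5 ⊃ 1/5 = 1
(¬(ψ ∧ φ) ⊃ ¬ψ) ⊃ (ψ ⊃ (ψ ∧ φ)) = 1 ⊃ 1 = 1
and checking the remaining 35 assignments likewise gives ≥ 1 in every case.

Yes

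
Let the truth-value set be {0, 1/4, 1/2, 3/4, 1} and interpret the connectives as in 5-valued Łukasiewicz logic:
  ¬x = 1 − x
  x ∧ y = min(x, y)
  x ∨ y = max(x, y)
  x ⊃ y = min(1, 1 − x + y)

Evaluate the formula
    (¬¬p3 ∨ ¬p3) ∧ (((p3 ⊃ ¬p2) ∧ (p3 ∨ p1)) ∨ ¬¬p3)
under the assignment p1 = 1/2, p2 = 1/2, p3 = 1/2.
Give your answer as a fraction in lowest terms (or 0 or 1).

¬p3 = ¬1/2 = 1/2
¬¬p3 = ¬1/2 = 1/2
¬p3 = ¬1/2 = 1/2
¬¬p3 ∨ ¬p3 = 1/2 ∨ 1/2 = 1/2
¬p2 = ¬1/2 = 1/2
p3 ⊃ ¬p2 = 1/2 ⊃ 1/2 = 1
p3 ∨ p1 = 1/2 ∨ 1/2 = 1/2
(p3 ⊃ ¬p2) ∧ (p3 ∨ p1) = 1 ∧ 1/2 = 1/2
¬p3 = ¬1/2 = 1/2
¬¬p3 = ¬1/2 = 1/2
((p3 ⊃ ¬p2) ∧ (p3 ∨ p1)) ∨ ¬¬p3 = 1/2 ∨ 1/2 = 1/2
(¬¬p3 ∨ ¬p3) ∧ (((p3 ⊃ ¬p2) ∧ (p3 ∨ p1)) ∨ ¬¬p3) = 1/2 ∧ 1/2 = 1/2

1/2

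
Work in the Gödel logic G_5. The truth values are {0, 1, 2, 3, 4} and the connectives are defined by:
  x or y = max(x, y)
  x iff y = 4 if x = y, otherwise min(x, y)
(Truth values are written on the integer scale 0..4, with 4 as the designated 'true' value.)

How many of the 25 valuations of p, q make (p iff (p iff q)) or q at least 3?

value 4: 11 assignments (counts)
value 3: 2 assignments (counts)
value 2: 3 assignments
value 1: 4 assignments
value 0: 5 assignments
So 13 of the 25 assignments meet the threshold.

13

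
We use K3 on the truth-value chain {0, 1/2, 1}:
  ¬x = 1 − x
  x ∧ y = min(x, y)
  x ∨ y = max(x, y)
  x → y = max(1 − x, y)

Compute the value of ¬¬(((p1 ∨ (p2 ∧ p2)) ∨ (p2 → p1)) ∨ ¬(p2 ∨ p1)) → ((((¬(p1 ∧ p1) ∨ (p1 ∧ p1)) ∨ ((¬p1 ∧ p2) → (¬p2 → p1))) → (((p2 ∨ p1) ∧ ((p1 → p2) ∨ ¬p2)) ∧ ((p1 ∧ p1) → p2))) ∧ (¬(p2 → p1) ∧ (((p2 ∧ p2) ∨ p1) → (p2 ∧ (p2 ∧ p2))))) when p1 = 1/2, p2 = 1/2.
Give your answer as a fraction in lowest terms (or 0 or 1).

1/2

p2 ∧ p2 = 1/2 ∧ 1/2 = 1/2
p1 ∨ (p2 ∧ p2) = 1/2 ∨ 1/2 = 1/2
p2 → p1 = 1/2 → 1/2 = 1/2
(p1 ∨ (p2 ∧ p2)) ∨ (p2 → p1) = 1/2 ∨ 1/2 = 1/2
p2 ∨ p1 = 1/2 ∨ 1/2 = 1/2
¬(p2 ∨ p1) = ¬1/2 = 1/2
((p1 ∨ (p2 ∧ p2)) ∨ (p2 → p1)) ∨ ¬(p2 ∨ p1) = 1/2 ∨ 1/2 = 1/2
¬(((p1 ∨ (p2 ∧ p2)) ∨ (p2 → p1)) ∨ ¬(p2 ∨ p1)) = ¬1/2 = 1/2
¬¬(((p1 ∨ (p2 ∧ p2)) ∨ (p2 → p1)) ∨ ¬(p2 ∨ p1)) = ¬1/2 = 1/2
p1 ∧ p1 = 1/2 ∧ 1/2 = 1/2
¬(p1 ∧ p1) = ¬1/2 = 1/2
p1 ∧ p1 = 1/2 ∧ 1/2 = 1/2
¬(p1 ∧ p1) ∨ (p1 ∧ p1) = 1/2 ∨ 1/2 = 1/2
¬p1 = ¬1/2 = 1/2
¬p1 ∧ p2 = 1/2 ∧ 1/2 = 1/2
¬p2 = ¬1/2 = 1/2
¬p2 → p1 = 1/2 → 1/2 = 1/2
(¬p1 ∧ p2) → (¬p2 → p1) = 1/2 → 1/2 = 1/2
(¬(p1 ∧ p1) ∨ (p1 ∧ p1)) ∨ ((¬p1 ∧ p2) → (¬p2 → p1)) = 1/2 ∨ 1/2 = 1/2
p2 ∨ p1 = 1/2 ∨ 1/2 = 1/2
p1 → p2 = 1/2 → 1/2 = 1/2
¬p2 = ¬1/2 = 1/2
(p1 → p2) ∨ ¬p2 = 1/2 ∨ 1/2 = 1/2
(p2 ∨ p1) ∧ ((p1 → p2) ∨ ¬p2) = 1/2 ∧ 1/2 = 1/2
p1 ∧ p1 = 1/2 ∧ 1/2 = 1/2
(p1 ∧ p1) → p2 = 1/2 → 1/2 = 1/2
((p2 ∨ p1) ∧ ((p1 → p2) ∨ ¬p2)) ∧ ((p1 ∧ p1) → p2) = 1/2 ∧ 1/2 = 1/2
((¬(p1 ∧ p1) ∨ (p1 ∧ p1)) ∨ ((¬p1 ∧ p2) → (¬p2 → p1))) → (((p2 ∨ p1) ∧ ((p1 → p2) ∨ ¬p2)) ∧ ((p1 ∧ p1) → p2)) = 1/2 → 1/2 = 1/2
p2 → p1 = 1/2 → 1/2 = 1/2
¬(p2 → p1) = ¬1/2 = 1/2
p2 ∧ p2 = 1/2 ∧ 1/2 = 1/2
(p2 ∧ p2) ∨ p1 = 1/2 ∨ 1/2 = 1/2
p2 ∧ p2 = 1/2 ∧ 1/2 = 1/2
p2 ∧ (p2 ∧ p2) = 1/2 ∧ 1/2 = 1/2
((p2 ∧ p2) ∨ p1) → (p2 ∧ (p2 ∧ p2)) = 1/2 → 1/2 = 1/2
¬(p2 → p1) ∧ (((p2 ∧ p2) ∨ p1) → (p2 ∧ (p2 ∧ p2))) = 1/2 ∧ 1/2 = 1/2
(((¬(p1 ∧ p1) ∨ (p1 ∧ p1)) ∨ ((¬p1 ∧ p2) → (¬p2 → p1))) → (((p2 ∨ p1) ∧ ((p1 → p2) ∨ ¬p2)) ∧ ((p1 ∧ p1) → p2))) ∧ (¬(p2 → p1) ∧ (((p2 ∧ p2) ∨ p1) → (p2 ∧ (p2 ∧ p2)))) = 1/2 ∧ 1/2 = 1/2
¬¬(((p1 ∨ (p2 ∧ p2)) ∨ (p2 → p1)) ∨ ¬(p2 ∨ p1)) → ((((¬(p1 ∧ p1) ∨ (p1 ∧ p1)) ∨ ((¬p1 ∧ p2) → (¬p2 → p1))) → (((p2 ∨ p1) ∧ ((p1 → p2) ∨ ¬p2)) ∧ ((p1 ∧ p1) → p2))) ∧ (¬(p2 → p1) ∧ (((p2 ∧ p2) ∨ p1) → (p2 ∧ (p2 ∧ p2))))) = 1/2 → 1/2 = 1/2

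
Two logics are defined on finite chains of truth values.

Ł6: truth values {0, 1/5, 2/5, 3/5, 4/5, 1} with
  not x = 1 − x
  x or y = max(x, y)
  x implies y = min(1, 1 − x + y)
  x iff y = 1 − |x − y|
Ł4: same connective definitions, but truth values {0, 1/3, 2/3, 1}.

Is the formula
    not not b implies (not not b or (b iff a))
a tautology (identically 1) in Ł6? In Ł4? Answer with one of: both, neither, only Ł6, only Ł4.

both

In Ł6: every assignment gives 1 — tautology.
In Ł4: every assignment gives 1 — tautology.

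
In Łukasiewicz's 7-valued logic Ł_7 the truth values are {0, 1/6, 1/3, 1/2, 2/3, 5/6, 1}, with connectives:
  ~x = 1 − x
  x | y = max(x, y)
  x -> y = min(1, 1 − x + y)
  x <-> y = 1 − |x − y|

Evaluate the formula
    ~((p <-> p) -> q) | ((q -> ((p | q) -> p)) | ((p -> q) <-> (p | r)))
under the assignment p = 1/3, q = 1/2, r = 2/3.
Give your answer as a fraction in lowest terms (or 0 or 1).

p <-> p = 1/3 <-> 1/3 = 1
(p <-> p) -> q = 1 -> 1/2 = 1/2
~((p <-> p) -> q) = ~1/2 = 1/2
p | q = 1/3 | 1/2 = 1/2
(p | q) -> p = 1/2 -> 1/3 = 5/6
q -> ((p | q) -> p) = 1/2 -> 5/6 = 1
p -> q = 1/3 -> 1/2 = 1
p | r = 1/3 | 2/3 = 2/3
(p -> q) <-> (p | r) = 1 <-> 2/3 = 2/3
(q -> ((p | q) -> p)) | ((p -> q) <-> (p | r)) = 1 | 2/3 = 1
~((p <-> p) -> q) | ((q -> ((p | q) -> p)) | ((p -> q) <-> (p | r))) = 1/2 | 1 = 1

1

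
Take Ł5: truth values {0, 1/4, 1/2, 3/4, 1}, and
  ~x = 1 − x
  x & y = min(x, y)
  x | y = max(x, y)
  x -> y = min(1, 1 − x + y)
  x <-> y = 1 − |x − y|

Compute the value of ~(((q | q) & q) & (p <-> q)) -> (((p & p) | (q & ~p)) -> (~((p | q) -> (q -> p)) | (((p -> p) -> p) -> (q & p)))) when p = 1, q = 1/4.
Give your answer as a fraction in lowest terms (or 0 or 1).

1/2

q | q = 1/4 | 1/4 = 1/4
(q | q) & q = 1/4 & 1/4 = 1/4
p <-> q = 1 <-> 1/4 = 1/4
((q | q) & q) & (p <-> q) = 1/4 & 1/4 = 1/4
~(((q | q) & q) & (p <-> q)) = ~1/4 = 3/4
p & p = 1 & 1 = 1
~p = ~1 = 0
q & ~p = 1/4 & 0 = 0
(p & p) | (q & ~p) = 1 | 0 = 1
p | q = 1 | 1/4 = 1
q -> p = 1/4 -> 1 = 1
(p | q) -> (q -> p) = 1 -> 1 = 1
~((p | q) -> (q -> p)) = ~1 = 0
p -> p = 1 -> 1 = 1
(p -> p) -> p = 1 -> 1 = 1
q & p = 1/4 & 1 = 1/4
((p -> p) -> p) -> (q & p) = 1 -> 1/4 = 1/4
~((p | q) -> (q -> p)) | (((p -> p) -> p) -> (q & p)) = 0 | 1/4 = 1/4
((p & p) | (q & ~p)) -> (~((p | q) -> (q -> p)) | (((p -> p) -> p) -> (q & p))) = 1 -> 1/4 = 1/4
~(((q | q) & q) & (p <-> q)) -> (((p & p) | (q & ~p)) -> (~((p | q) -> (q -> p)) | (((p -> p) -> p) -> (q & p)))) = 3/4 -> 1/4 = 1/2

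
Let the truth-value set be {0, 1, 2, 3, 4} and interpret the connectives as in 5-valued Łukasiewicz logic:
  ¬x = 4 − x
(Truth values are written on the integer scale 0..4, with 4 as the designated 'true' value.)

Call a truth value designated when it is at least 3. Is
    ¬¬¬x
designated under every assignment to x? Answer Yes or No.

No

Counterexample: take x = 2.
¬x = ¬2 = 2
¬¬x = ¬2 = 2
¬¬¬x = ¬2 = 2
This gives 2, which is below 3.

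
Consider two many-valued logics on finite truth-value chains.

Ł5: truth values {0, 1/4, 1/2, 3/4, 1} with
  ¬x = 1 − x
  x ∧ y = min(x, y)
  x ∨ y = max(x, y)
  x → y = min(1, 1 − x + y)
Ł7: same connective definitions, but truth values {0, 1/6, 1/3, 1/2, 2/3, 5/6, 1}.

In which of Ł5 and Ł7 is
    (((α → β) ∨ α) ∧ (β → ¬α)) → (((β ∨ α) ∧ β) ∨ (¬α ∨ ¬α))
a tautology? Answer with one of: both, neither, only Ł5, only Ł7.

neither

In Ł5: at α = 1/4, β = 1/4 the value is 3/4 — not a tautology.
In Ł7: at α = 1/6, β = 1/6 the value is 5/6 — not a tautology.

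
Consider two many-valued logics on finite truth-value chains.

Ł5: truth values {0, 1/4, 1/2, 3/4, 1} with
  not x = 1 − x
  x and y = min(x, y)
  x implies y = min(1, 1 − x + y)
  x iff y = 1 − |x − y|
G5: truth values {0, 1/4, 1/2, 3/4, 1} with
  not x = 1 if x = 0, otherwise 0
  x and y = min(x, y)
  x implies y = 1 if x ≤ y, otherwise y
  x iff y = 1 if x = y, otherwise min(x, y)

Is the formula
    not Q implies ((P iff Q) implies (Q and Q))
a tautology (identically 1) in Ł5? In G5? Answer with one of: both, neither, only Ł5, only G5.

neither

In Ł5: at P = 0, Q = 0 the value is 0 — not a tautology.
In G5: at P = 0, Q = 0 the value is 0 — not a tautology.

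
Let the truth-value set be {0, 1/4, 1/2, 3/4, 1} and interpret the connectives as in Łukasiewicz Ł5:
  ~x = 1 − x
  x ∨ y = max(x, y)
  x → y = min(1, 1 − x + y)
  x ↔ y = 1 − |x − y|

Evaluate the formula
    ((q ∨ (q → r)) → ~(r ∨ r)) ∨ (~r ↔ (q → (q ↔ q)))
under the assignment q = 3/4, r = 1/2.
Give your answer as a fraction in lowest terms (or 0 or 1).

q → r = 3/4 → 1/2 = 3/4
q ∨ (q → r) = 3/4 ∨ 3/4 = 3/4
r ∨ r = 1/2 ∨ 1/2 = 1/2
~(r ∨ r) = ~1/2 = 1/2
(q ∨ (q → r)) → ~(r ∨ r) = 3/4 → 1/2 = 3/4
~r = ~1/2 = 1/2
q ↔ q = 3/4 ↔ 3/4 = 1
q → (q ↔ q) = 3/4 → 1 = 1
~r ↔ (q → (q ↔ q)) = 1/2 ↔ 1 = 1/2
((q ∨ (q → r)) → ~(r ∨ r)) ∨ (~r ↔ (q → (q ↔ q))) = 3/4 ∨ 1/2 = 3/4

3/4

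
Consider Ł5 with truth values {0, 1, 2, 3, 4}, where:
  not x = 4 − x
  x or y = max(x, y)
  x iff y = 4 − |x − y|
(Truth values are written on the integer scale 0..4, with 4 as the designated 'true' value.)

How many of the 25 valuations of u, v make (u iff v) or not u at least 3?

18

value 4: 9 assignments (counts)
value 3: 9 assignments (counts)
value 2: 4 assignments
value 1: 2 assignments
value 0: 1 assignment
So 18 of the 25 assignments meet the threshold.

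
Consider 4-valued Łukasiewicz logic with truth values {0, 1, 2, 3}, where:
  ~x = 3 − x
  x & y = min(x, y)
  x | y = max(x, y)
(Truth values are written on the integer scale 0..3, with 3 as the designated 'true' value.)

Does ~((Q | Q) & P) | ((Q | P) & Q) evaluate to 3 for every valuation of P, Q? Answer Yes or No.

Counterexample: take P = 1, Q = 1.
Q | Q = 1 | 1 = 1
(Q | Q) & P = 1 & 1 = 1
~((Q | Q) & P) = ~1 = 2
Q | P = 1 | 1 = 1
(Q | P) & Q = 1 & 1 = 1
~((Q | Q) & P) | ((Q | P) & Q) = 2 | 1 = 2
This gives 2 ≠ 3.

No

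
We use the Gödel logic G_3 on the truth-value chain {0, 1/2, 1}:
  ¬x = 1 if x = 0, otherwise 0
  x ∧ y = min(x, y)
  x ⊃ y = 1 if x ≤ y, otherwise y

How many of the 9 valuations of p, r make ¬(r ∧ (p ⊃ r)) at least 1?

3

p = 0, r = 0 ↦ 1  ≥
p = 0, r = 1/2 ↦ 0  <
p = 0, r = 1 ↦ 0  <
p = 1/2, r = 0 ↦ 1  ≥
p = 1/2, r = 1/2 ↦ 0  <
p = 1/2, r = 1 ↦ 0  <
p = 1, r = 0 ↦ 1  ≥
p = 1, r = 1/2 ↦ 0  <
p = 1, r = 1 ↦ 0  <
So 3 of the 9 assignments meet the threshold.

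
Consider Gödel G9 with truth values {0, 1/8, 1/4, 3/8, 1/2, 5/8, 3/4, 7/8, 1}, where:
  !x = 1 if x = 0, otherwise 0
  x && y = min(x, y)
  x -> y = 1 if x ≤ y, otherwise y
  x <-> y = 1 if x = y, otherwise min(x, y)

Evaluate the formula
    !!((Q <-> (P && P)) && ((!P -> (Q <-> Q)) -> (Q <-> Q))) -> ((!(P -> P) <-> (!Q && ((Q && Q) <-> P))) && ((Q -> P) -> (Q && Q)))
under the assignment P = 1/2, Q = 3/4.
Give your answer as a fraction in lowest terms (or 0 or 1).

1

P && P = 1/2 && 1/2 = 1/2
Q <-> (P && P) = 3/4 <-> 1/2 = 1/2
!P = !1/2 = 0
Q <-> Q = 3/4 <-> 3/4 = 1
!P -> (Q <-> Q) = 0 -> 1 = 1
Q <-> Q = 3/4 <-> 3/4 = 1
(!P -> (Q <-> Q)) -> (Q <-> Q) = 1 -> 1 = 1
(Q <-> (P && P)) && ((!P -> (Q <-> Q)) -> (Q <-> Q)) = 1/2 && 1 = 1/2
!((Q <-> (P && P)) && ((!P -> (Q <-> Q)) -> (Q <-> Q))) = !1/2 = 0
!!((Q <-> (P && P)) && ((!P -> (Q <-> Q)) -> (Q <-> Q))) = !0 = 1
P -> P = 1/2 -> 1/2 = 1
!(P -> P) = !1 = 0
!Q = !3/4 = 0
Q && Q = 3/4 && 3/4 = 3/4
(Q && Q) <-> P = 3/4 <-> 1/2 = 1/2
!Q && ((Q && Q) <-> P) = 0 && 1/2 = 0
!(P -> P) <-> (!Q && ((Q && Q) <-> P)) = 0 <-> 0 = 1
Q -> P = 3/4 -> 1/2 = 1/2
Q && Q = 3/4 && 3/4 = 3/4
(Q -> P) -> (Q && Q) = 1/2 -> 3/4 = 1
(!(P -> P) <-> (!Q && ((Q && Q) <-> P))) && ((Q -> P) -> (Q && Q)) = 1 && 1 = 1
!!((Q <-> (P && P)) && ((!P -> (Q <-> Q)) -> (Q <-> Q))) -> ((!(P -> P) <-> (!Q && ((Q && Q) <-> P))) && ((Q -> P) -> (Q && Q))) = 1 -> 1 = 1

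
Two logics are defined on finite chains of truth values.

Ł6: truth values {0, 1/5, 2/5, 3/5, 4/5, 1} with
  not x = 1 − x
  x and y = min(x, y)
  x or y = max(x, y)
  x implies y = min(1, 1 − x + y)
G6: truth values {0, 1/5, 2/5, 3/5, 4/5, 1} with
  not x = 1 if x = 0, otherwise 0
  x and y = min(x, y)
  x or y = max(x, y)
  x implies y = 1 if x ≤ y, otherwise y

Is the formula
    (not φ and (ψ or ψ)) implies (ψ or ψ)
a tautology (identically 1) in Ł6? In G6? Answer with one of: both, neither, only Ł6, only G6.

both

In Ł6: every assignment gives 1 — tautology.
In G6: every assignment gives 1 — tautology.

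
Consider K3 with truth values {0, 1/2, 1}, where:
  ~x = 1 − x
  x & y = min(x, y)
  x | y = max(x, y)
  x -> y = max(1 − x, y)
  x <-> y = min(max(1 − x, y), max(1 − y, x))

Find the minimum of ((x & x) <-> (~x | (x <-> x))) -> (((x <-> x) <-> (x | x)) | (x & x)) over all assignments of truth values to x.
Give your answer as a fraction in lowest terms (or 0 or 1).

Take x = 1/2:
x & x = 1/2 & 1/2 = 1/2
~x = ~1/2 = 1/2
x <-> x = 1/2 <-> 1/2 = 1/2
~x | (x <-> x) = 1/2 | 1/2 = 1/2
(x & x) <-> (~x | (x <-> x)) = 1/2 <-> 1/2 = 1/2
x <-> x = 1/2 <-> 1/2 = 1/2
x | x = 1/2 | 1/2 = 1/2
(x <-> x) <-> (x | x) = 1/2 <-> 1/2 = 1/2
x & x = 1/2 & 1/2 = 1/2
((x <-> x) <-> (x | x)) | (x & x) = 1/2 | 1/2 = 1/2
((x & x) <-> (~x | (x <-> x))) -> (((x <-> x) <-> (x | x)) | (x & x)) = 1/2 -> 1/2 = 1/2
No assignment yields a value below 1/2, so this is the minimum.

1/2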